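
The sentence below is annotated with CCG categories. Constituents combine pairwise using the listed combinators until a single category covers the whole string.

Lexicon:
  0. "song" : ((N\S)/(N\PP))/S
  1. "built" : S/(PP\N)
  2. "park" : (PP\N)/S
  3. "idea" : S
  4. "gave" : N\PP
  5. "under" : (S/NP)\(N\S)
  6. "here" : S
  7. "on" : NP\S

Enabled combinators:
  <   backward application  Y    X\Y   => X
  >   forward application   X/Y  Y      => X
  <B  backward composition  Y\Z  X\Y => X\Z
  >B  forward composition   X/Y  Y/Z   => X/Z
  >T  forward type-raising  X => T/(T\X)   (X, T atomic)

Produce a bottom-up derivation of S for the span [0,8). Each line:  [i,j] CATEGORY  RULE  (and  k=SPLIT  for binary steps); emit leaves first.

[0,1] ((N\S)/(N\PP))/S  lex  "song"
[1,2] S/(PP\N)  lex  "built"
[2,3] (PP\N)/S  lex  "park"
[3,4] S  lex  "idea"
[2,4] PP\N  >  k=3
[1,4] S  >  k=2
[0,4] (N\S)/(N\PP)  >  k=1
[4,5] N\PP  lex  "gave"
[0,5] N\S  >  k=4
[5,6] (S/NP)\(N\S)  lex  "under"
[0,6] S/NP  <  k=5
[6,7] S  lex  "here"
[7,8] NP\S  lex  "on"
[6,8] NP  <  k=7
[0,8] S  >  k=6

[0,8] S   >
  [0,6] S/NP   <
    [0,5] N\S   >
      [0,4] (N\S)/(N\PP)   >
        [0,1] "song" : ((N\S)/(N\PP))/S
        [1,4] S   >
          [1,2] "built" : S/(PP\N)
          [2,4] PP\N   >
            [2,3] "park" : (PP\N)/S
            [3,4] "idea" : S
      [4,5] "gave" : N\PP
    [5,6] "under" : (S/NP)\(N\S)
  [6,8] NP   <
    [6,7] "here" : S
    [7,8] "on" : NP\S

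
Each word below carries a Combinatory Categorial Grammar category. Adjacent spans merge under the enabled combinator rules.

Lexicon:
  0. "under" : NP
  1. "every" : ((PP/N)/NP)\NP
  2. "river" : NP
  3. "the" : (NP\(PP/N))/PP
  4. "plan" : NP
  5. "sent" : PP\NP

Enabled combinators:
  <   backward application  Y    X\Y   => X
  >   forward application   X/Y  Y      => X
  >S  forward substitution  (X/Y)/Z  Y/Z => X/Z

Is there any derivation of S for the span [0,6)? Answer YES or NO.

NO

NP ((PP/N)/NP)\NP NP (NP\(PP/N))/PP NP PP\NP
CKY chart[0,6] = {NP}; S ∉ chart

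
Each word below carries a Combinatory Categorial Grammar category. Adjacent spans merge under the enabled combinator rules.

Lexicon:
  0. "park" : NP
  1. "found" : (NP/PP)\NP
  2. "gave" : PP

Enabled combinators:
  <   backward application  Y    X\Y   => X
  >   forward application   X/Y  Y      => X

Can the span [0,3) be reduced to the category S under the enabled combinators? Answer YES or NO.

NP (NP/PP)\NP PP
CKY chart[0,3] = {NP}; S ∉ chart

NO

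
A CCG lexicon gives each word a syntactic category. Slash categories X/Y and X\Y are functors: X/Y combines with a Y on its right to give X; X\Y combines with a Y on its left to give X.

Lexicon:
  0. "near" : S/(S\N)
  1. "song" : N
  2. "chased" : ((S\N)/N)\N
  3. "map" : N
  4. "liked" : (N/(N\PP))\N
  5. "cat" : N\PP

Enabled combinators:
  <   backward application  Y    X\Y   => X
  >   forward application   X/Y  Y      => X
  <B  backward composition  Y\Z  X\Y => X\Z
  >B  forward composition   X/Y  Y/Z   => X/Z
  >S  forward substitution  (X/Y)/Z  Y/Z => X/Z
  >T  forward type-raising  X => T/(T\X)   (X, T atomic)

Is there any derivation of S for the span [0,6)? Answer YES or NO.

YES

[0,6] S   >
  [0,1] "near" : S/(S\N)
  [1,6] S\N   >
    [1,3] (S\N)/N   <
      [1,2] "song" : N
      [2,3] "chased" : ((S\N)/N)\N
    [3,6] N   >
      [3,5] N/(N\PP)   <
        [3,4] "map" : N
        [4,5] "liked" : (N/(N\PP))\N
      [5,6] "cat" : N\PP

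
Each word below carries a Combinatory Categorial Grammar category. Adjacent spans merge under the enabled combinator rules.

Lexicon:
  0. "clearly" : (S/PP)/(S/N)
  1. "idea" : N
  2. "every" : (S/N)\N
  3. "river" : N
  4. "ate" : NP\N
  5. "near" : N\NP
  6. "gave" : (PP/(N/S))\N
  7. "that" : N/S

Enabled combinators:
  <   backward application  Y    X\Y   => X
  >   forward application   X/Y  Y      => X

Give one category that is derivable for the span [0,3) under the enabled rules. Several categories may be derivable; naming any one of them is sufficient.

[0,8] S   >
  [0,3] S/PP   >
    [0,1] "clearly" : (S/PP)/(S/N)
    [1,3] S/N   <
      [1,2] "idea" : N
      [2,3] "every" : (S/N)\N
  [3,8] PP   >
    [3,7] PP/(N/S)   <
      [3,6] N   <
        [3,5] NP   <
          [3,4] "river" : N
          [4,5] "ate" : NP\N
        [5,6] "near" : N\NP
      [6,7] "gave" : (PP/(N/S))\N
    [7,8] "that" : N/S

S/PP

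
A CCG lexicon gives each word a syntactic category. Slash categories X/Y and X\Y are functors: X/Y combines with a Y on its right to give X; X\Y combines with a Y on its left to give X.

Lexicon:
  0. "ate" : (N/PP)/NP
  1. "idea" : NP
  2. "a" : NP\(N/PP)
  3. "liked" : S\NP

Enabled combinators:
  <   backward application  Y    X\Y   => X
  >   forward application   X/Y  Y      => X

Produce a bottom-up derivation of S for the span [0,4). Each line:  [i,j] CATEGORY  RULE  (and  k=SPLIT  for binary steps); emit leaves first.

[0,4] S   <
  [0,3] NP   <
    [0,2] N/PP   >
      [0,1] "ate" : (N/PP)/NP
      [1,2] "idea" : NP
    [2,3] "a" : NP\(N/PP)
  [3,4] "liked" : S\NP

[0,1] (N/PP)/NP  lex  "ate"
[1,2] NP  lex  "idea"
[0,2] N/PP  >  k=1
[2,3] NP\(N/PP)  lex  "a"
[0,3] NP  <  k=2
[3,4] S\NP  lex  "liked"
[0,4] S  <  k=3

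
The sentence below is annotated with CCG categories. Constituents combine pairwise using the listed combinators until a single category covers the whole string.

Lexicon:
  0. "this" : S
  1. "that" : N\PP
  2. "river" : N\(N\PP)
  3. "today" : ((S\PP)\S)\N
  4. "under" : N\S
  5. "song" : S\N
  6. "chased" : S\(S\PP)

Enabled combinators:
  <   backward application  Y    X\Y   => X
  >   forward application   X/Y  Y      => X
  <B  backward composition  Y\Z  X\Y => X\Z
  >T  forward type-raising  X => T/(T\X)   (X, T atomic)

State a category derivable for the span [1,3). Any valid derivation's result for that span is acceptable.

[0,7] S   <
  [0,6] S\PP   <B
    [0,4] S\PP   <
      [0,1] "this" : S
      [1,4] (S\PP)\S   <
        [1,3] N   <
          [1,2] "that" : N\PP
          [2,3] "river" : N\(N\PP)
        [3,4] "today" : ((S\PP)\S)\N
    [4,6] S\S   <B
      [4,5] "under" : N\S
      [5,6] "song" : S\N
  [6,7] "chased" : S\(S\PP)

N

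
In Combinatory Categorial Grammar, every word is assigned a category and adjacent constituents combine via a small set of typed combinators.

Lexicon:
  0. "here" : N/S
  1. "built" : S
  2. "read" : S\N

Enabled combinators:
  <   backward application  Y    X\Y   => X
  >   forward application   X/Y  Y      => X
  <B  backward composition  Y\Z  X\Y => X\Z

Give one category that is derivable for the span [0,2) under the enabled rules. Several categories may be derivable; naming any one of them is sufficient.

N

[0,3] S   <
  [0,2] N   >
    [0,1] "here" : N/S
    [1,2] "built" : S
  [2,3] "read" : S\N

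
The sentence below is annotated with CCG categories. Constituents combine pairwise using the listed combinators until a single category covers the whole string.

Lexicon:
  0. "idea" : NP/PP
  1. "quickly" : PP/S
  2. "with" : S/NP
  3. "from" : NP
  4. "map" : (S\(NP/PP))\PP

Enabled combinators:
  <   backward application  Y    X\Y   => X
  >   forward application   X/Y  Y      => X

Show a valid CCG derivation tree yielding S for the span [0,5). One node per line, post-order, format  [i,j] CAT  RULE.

[0,5] S   <
  [0,1] "idea" : NP/PP
  [1,5] S\(NP/PP)   <
    [1,4] PP   >
      [1,2] "quickly" : PP/S
      [2,4] S   >
        [2,3] "with" : S/NP
        [3,4] "from" : NP
    [4,5] "map" : (S\(NP/PP))\PP

[0,1] NP/PP  lex  "idea"
[1,2] PP/S  lex  "quickly"
[2,3] S/NP  lex  "with"
[3,4] NP  lex  "from"
[2,4] S  >  k=3
[1,4] PP  >  k=2
[4,5] (S\(NP/PP))\PP  lex  "map"
[1,5] S\(NP/PP)  <  k=4
[0,5] S  <  k=1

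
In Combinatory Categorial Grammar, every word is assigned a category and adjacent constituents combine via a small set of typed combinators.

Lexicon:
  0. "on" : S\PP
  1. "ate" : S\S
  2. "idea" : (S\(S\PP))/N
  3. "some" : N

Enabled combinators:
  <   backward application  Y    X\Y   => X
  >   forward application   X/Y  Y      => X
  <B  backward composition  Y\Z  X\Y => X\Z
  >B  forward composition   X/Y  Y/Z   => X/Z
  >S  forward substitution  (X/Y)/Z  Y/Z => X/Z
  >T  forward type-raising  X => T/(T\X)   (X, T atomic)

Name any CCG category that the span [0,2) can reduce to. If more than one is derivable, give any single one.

[0,4] S   <
  [0,2] S\PP   <B
    [0,1] "on" : S\PP
    [1,2] "ate" : S\S
  [2,4] S\(S\PP)   >
    [2,3] "idea" : (S\(S\PP))/N
    [3,4] "some" : N

S\PP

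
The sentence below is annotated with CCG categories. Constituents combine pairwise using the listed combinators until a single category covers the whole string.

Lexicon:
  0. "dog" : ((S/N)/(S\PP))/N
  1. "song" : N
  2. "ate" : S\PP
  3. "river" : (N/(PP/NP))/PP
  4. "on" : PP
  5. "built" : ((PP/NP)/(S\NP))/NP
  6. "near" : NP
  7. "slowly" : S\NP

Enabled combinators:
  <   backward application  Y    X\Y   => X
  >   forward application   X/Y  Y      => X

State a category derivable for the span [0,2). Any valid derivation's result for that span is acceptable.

(S/N)/(S\PP)

[0,8] S   >
  [0,3] S/N   >
    [0,2] (S/N)/(S\PP)   >
      [0,1] "dog" : ((S/N)/(S\PP))/N
      [1,2] "song" : N
    [2,3] "ate" : S\PP
  [3,8] N   >
    [3,5] N/(PP/NP)   >
      [3,4] "river" : (N/(PP/NP))/PP
      [4,5] "on" : PP
    [5,8] PP/NP   >
      [5,7] (PP/NP)/(S\NP)   >
        [5,6] "built" : ((PP/NP)/(S\NP))/NP
        [6,7] "near" : NP
      [7,8] "slowly" : S\NP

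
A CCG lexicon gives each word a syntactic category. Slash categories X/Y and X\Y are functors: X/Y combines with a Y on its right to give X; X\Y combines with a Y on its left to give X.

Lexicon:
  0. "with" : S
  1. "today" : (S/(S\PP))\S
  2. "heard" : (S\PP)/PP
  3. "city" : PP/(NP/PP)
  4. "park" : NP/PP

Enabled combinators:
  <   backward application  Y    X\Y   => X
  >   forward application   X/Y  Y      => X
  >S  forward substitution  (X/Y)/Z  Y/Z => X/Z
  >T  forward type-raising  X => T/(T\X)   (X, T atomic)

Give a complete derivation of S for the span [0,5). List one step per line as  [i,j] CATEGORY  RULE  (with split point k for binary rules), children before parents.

[0,1] S  lex  "with"
[1,2] (S/(S\PP))\S  lex  "today"
[0,2] S/(S\PP)  <  k=1
[2,3] (S\PP)/PP  lex  "heard"
[3,4] PP/(NP/PP)  lex  "city"
[4,5] NP/PP  lex  "park"
[3,5] PP  >  k=4
[2,5] S\PP  >  k=3
[0,5] S  >  k=2

[0,5] S   >
  [0,2] S/(S\PP)   <
    [0,1] "with" : S
    [1,2] "today" : (S/(S\PP))\S
  [2,5] S\PP   >
    [2,3] "heard" : (S\PP)/PP
    [3,5] PP   >
      [3,4] "city" : PP/(NP/PP)
      [4,5] "park" : NP/PP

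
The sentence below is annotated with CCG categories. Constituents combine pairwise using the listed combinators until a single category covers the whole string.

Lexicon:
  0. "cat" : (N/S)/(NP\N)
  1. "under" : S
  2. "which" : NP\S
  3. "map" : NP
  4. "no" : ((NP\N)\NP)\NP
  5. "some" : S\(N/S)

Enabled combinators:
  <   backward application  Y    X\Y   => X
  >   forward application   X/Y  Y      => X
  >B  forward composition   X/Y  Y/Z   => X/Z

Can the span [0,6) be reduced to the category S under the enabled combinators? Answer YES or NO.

YES

[0,6] S   <
  [0,5] N/S   >
    [0,1] "cat" : (N/S)/(NP\N)
    [1,5] NP\N   <
      [1,3] NP   <
        [1,2] "under" : S
        [2,3] "which" : NP\S
      [3,5] (NP\N)\NP   <
        [3,4] "map" : NP
        [4,5] "no" : ((NP\N)\NP)\NP
  [5,6] "some" : S\(N/S)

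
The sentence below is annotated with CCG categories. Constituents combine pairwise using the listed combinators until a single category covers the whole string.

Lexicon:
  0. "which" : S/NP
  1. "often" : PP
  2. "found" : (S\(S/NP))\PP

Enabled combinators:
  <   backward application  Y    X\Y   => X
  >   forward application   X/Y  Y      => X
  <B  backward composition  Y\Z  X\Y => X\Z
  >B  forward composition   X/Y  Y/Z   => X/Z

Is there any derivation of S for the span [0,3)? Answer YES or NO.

[0,3] S   <
  [0,1] "which" : S/NP
  [1,3] S\(S/NP)   <
    [1,2] "often" : PP
    [2,3] "found" : (S\(S/NP))\PP

YES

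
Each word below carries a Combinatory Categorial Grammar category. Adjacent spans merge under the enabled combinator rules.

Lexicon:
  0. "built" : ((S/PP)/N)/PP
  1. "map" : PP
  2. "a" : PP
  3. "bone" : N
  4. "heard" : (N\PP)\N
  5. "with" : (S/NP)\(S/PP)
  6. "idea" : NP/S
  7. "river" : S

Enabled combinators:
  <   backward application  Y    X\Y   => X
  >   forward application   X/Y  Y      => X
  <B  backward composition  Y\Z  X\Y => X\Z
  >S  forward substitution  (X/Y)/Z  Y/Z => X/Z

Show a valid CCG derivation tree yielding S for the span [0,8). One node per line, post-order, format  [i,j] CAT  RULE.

[0,1] ((S/PP)/N)/PP  lex  "built"
[1,2] PP  lex  "map"
[0,2] (S/PP)/N  >  k=1
[2,3] PP  lex  "a"
[3,4] N  lex  "bone"
[4,5] (N\PP)\N  lex  "heard"
[3,5] N\PP  <  k=4
[2,5] N  <  k=3
[0,5] S/PP  >  k=2
[5,6] (S/NP)\(S/PP)  lex  "with"
[0,6] S/NP  <  k=5
[6,7] NP/S  lex  "idea"
[7,8] S  lex  "river"
[6,8] NP  >  k=7
[0,8] S  >  k=6

[0,8] S   >
  [0,6] S/NP   <
    [0,5] S/PP   >
      [0,2] (S/PP)/N   >
        [0,1] "built" : ((S/PP)/N)/PP
        [1,2] "map" : PP
      [2,5] N   <
        [2,3] "a" : PP
        [3,5] N\PP   <
          [3,4] "bone" : N
          [4,5] "heard" : (N\PP)\N
    [5,6] "with" : (S/NP)\(S/PP)
  [6,8] NP   >
    [6,7] "idea" : NP/S
    [7,8] "river" : S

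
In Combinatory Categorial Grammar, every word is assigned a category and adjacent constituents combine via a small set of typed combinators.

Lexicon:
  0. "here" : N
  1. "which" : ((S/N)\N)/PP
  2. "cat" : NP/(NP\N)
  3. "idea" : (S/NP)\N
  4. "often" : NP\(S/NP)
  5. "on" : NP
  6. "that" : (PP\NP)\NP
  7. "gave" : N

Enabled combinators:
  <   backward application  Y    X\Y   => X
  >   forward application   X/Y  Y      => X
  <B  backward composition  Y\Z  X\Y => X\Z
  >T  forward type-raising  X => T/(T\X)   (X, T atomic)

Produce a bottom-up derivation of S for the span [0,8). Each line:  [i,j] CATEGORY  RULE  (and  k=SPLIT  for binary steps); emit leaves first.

[0,1] N  lex  "here"
[1,2] ((S/N)\N)/PP  lex  "which"
[2,3] NP/(NP\N)  lex  "cat"
[3,4] (S/NP)\N  lex  "idea"
[4,5] NP\(S/NP)  lex  "often"
[3,5] NP\N  <B  k=4
[2,5] NP  >  k=3
[5,6] NP  lex  "on"
[6,7] (PP\NP)\NP  lex  "that"
[5,7] PP\NP  <  k=6
[2,7] PP  <  k=5
[1,7] (S/N)\N  >  k=2
[0,7] S/N  <  k=1
[7,8] N  lex  "gave"
[0,8] S  >  k=7

[0,8] S   >
  [0,7] S/N   <
    [0,1] "here" : N
    [1,7] (S/N)\N   >
      [1,2] "which" : ((S/N)\N)/PP
      [2,7] PP   <
        [2,5] NP   >
          [2,3] "cat" : NP/(NP\N)
          [3,5] NP\N   <B
            [3,4] "idea" : (S/NP)\N
            [4,5] "often" : NP\(S/NP)
        [5,7] PP\NP   <
          [5,6] "on" : NP
          [6,7] "that" : (PP\NP)\NP
  [7,8] "gave" : N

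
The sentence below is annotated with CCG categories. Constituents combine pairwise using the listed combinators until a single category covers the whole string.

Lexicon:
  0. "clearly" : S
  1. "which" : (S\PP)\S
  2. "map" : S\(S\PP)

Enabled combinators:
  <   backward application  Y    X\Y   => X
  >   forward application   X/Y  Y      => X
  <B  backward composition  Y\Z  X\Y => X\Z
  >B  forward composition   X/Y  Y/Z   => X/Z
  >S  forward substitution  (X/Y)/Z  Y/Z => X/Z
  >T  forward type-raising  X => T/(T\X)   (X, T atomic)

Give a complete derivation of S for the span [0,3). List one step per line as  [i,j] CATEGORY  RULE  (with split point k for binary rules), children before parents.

[0,3] S   <
  [0,2] S\PP   <
    [0,1] "clearly" : S
    [1,2] "which" : (S\PP)\S
  [2,3] "map" : S\(S\PP)

[0,1] S  lex  "clearly"
[1,2] (S\PP)\S  lex  "which"
[0,2] S\PP  <  k=1
[2,3] S\(S\PP)  lex  "map"
[0,3] S  <  k=2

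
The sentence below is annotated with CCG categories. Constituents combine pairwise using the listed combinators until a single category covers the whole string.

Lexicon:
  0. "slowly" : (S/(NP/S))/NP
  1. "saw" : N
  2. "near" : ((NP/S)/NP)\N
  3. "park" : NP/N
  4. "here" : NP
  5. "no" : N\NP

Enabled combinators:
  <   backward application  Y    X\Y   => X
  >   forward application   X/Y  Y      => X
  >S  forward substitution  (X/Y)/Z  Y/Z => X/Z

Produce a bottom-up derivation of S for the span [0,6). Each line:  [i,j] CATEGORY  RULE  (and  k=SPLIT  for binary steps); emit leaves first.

[0,1] (S/(NP/S))/NP  lex  "slowly"
[1,2] N  lex  "saw"
[2,3] ((NP/S)/NP)\N  lex  "near"
[1,3] (NP/S)/NP  <  k=2
[0,3] S/NP  >S  k=1
[3,4] NP/N  lex  "park"
[4,5] NP  lex  "here"
[5,6] N\NP  lex  "no"
[4,6] N  <  k=5
[3,6] NP  >  k=4
[0,6] S  >  k=3

[0,6] S   >
  [0,3] S/NP   >S
    [0,1] "slowly" : (S/(NP/S))/NP
    [1,3] (NP/S)/NP   <
      [1,2] "saw" : N
      [2,3] "near" : ((NP/S)/NP)\N
  [3,6] NP   >
    [3,4] "park" : NP/N
    [4,6] N   <
      [4,5] "here" : NP
      [5,6] "no" : N\NP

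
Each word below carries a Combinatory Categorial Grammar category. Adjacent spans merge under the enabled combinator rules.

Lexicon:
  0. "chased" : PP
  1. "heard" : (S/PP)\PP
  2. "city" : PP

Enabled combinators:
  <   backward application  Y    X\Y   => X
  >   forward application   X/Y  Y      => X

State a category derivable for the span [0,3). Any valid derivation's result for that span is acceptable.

[0,3] S   >
  [0,2] S/PP   <
    [0,1] "chased" : PP
    [1,2] "heard" : (S/PP)\PP
  [2,3] "city" : PP

S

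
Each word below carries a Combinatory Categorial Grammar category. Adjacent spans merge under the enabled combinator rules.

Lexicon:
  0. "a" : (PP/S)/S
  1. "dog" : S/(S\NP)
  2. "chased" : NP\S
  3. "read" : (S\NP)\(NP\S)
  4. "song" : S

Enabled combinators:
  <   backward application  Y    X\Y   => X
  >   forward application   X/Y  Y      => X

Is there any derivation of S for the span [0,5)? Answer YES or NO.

(PP/S)/S S/(S\NP) NP\S (S\NP)\(NP\S) S
CKY chart[0,5] = {PP}; S ∉ chart

NO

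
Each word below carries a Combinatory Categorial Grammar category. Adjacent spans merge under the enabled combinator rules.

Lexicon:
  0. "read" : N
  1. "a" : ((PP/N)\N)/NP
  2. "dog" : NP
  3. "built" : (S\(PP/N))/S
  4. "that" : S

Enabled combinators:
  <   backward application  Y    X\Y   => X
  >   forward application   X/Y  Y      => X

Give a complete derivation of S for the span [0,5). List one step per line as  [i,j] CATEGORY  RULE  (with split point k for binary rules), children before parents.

[0,1] N  lex  "read"
[1,2] ((PP/N)\N)/NP  lex  "a"
[2,3] NP  lex  "dog"
[1,3] (PP/N)\N  >  k=2
[0,3] PP/N  <  k=1
[3,4] (S\(PP/N))/S  lex  "built"
[4,5] S  lex  "that"
[3,5] S\(PP/N)  >  k=4
[0,5] S  <  k=3

[0,5] S   <
  [0,3] PP/N   <
    [0,1] "read" : N
    [1,3] (PP/N)\N   >
      [1,2] "a" : ((PP/N)\N)/NP
      [2,3] "dog" : NP
  [3,5] S\(PP/N)   >
    [3,4] "built" : (S\(PP/N))/S
    [4,5] "that" : S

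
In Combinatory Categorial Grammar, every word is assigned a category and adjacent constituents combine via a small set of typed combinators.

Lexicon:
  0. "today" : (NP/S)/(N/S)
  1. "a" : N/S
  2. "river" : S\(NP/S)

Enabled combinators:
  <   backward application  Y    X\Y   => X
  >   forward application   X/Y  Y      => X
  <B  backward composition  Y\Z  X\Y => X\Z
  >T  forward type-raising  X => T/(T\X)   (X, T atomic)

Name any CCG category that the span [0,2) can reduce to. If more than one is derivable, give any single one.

NP/S

[0,3] S   <
  [0,2] NP/S   >
    [0,1] "today" : (NP/S)/(N/S)
    [1,2] "a" : N/S
  [2,3] "river" : S\(NP/S)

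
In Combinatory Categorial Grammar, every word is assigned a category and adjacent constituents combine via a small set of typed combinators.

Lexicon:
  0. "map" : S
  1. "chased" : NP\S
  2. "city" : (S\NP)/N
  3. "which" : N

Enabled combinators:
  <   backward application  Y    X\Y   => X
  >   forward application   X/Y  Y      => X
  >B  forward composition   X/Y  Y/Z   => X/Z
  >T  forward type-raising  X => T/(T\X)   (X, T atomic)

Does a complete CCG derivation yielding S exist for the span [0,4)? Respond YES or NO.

[0,4] S   <
  [0,2] NP   >
    [0,1] NP/(NP\S)   >T
      [0,1] "map" : S
    [1,2] "chased" : NP\S
  [2,4] S\NP   >
    [2,3] "city" : (S\NP)/N
    [3,4] "which" : N

YES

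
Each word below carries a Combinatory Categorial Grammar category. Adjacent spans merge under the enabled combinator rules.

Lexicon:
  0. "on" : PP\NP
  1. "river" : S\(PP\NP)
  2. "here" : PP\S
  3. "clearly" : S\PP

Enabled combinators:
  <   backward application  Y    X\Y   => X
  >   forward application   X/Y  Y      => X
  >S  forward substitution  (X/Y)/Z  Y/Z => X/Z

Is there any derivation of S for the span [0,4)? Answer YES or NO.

[0,4] S   <
  [0,3] PP   <
    [0,2] S   <
      [0,1] "on" : PP\NP
      [1,2] "river" : S\(PP\NP)
    [2,3] "here" : PP\S
  [3,4] "clearly" : S\PP

YES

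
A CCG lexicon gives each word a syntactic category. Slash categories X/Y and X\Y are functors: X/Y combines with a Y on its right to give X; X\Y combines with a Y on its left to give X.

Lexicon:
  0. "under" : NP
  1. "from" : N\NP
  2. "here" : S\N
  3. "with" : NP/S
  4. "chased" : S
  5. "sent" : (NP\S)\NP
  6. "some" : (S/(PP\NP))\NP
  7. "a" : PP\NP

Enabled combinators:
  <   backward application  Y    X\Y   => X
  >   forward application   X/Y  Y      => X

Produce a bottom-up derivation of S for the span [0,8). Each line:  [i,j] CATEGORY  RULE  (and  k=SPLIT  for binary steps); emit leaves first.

[0,8] S   >
  [0,7] S/(PP\NP)   <
    [0,6] NP   <
      [0,3] S   <
        [0,2] N   <
          [0,1] "under" : NP
          [1,2] "from" : N\NP
        [2,3] "here" : S\N
      [3,6] NP\S   <
        [3,5] NP   >
          [3,4] "with" : NP/S
          [4,5] "chased" : S
        [5,6] "sent" : (NP\S)\NP
    [6,7] "some" : (S/(PP\NP))\NP
  [7,8] "a" : PP\NP

[0,1] NP  lex  "under"
[1,2] N\NP  lex  "from"
[0,2] N  <  k=1
[2,3] S\N  lex  "here"
[0,3] S  <  k=2
[3,4] NP/S  lex  "with"
[4,5] S  lex  "chased"
[3,5] NP  >  k=4
[5,6] (NP\S)\NP  lex  "sent"
[3,6] NP\S  <  k=5
[0,6] NP  <  k=3
[6,7] (S/(PP\NP))\NP  lex  "some"
[0,7] S/(PP\NP)  <  k=6
[7,8] PP\NP  lex  "a"
[0,8] S  >  k=7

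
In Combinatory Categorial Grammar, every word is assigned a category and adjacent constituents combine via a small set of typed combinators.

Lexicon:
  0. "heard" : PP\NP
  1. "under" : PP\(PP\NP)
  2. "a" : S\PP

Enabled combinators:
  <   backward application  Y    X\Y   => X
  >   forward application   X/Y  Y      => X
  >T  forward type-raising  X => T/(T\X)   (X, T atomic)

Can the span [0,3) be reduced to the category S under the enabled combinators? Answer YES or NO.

[0,3] S   <
  [0,2] PP   <
    [0,1] "heard" : PP\NP
    [1,2] "under" : PP\(PP\NP)
  [2,3] "a" : S\PP

YES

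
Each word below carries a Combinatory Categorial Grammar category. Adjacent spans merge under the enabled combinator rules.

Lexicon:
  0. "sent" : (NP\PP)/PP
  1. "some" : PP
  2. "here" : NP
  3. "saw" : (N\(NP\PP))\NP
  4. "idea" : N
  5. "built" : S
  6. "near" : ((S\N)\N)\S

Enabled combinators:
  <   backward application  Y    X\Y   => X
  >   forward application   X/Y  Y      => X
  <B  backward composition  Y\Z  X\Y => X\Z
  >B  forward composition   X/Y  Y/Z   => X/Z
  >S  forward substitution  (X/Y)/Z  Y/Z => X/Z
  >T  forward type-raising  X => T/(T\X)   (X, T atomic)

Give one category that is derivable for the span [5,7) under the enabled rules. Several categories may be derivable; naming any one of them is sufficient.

[0,7] S   <
  [0,4] N   <
    [0,2] NP\PP   >
      [0,1] "sent" : (NP\PP)/PP
      [1,2] "some" : PP
    [2,4] N\(NP\PP)   <
      [2,3] "here" : NP
      [3,4] "saw" : (N\(NP\PP))\NP
  [4,7] S\N   <
    [4,5] "idea" : N
    [5,7] (S\N)\N   <
      [5,6] "built" : S
      [6,7] "near" : ((S\N)\N)\S

(S\N)\N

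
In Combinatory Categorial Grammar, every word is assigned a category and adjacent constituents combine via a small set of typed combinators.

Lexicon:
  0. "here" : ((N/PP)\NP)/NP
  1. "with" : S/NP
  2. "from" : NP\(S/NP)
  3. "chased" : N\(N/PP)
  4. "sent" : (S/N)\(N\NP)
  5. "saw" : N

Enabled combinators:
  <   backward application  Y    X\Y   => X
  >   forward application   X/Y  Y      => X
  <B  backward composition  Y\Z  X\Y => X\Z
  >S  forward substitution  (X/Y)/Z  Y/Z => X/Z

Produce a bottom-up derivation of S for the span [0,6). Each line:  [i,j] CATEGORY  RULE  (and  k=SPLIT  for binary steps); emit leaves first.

[0,6] S   >
  [0,5] S/N   <
    [0,4] N\NP   <B
      [0,3] (N/PP)\NP   >
        [0,1] "here" : ((N/PP)\NP)/NP
        [1,3] NP   <
          [1,2] "with" : S/NP
          [2,3] "from" : NP\(S/NP)
      [3,4] "chased" : N\(N/PP)
    [4,5] "sent" : (S/N)\(N\NP)
  [5,6] "saw" : N

[0,1] ((N/PP)\NP)/NP  lex  "here"
[1,2] S/NP  lex  "with"
[2,3] NP\(S/NP)  lex  "from"
[1,3] NP  <  k=2
[0,3] (N/PP)\NP  >  k=1
[3,4] N\(N/PP)  lex  "chased"
[0,4] N\NP  <B  k=3
[4,5] (S/N)\(N\NP)  lex  "sent"
[0,5] S/N  <  k=4
[5,6] N  lex  "saw"
[0,6] S  >  k=5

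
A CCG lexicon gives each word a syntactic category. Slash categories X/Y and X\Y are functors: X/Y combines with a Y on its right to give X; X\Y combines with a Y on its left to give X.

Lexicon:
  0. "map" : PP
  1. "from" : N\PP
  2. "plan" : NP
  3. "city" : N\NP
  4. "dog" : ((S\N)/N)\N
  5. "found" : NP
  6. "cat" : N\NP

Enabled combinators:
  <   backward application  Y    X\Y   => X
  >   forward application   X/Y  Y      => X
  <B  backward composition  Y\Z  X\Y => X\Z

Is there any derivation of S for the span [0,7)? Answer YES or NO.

[0,7] S   <
  [0,1] "map" : PP
  [1,7] S\PP   <B
    [1,2] "from" : N\PP
    [2,7] S\N   >
      [2,5] (S\N)/N   <
        [2,4] N   <
          [2,3] "plan" : NP
          [3,4] "city" : N\NP
        [4,5] "dog" : ((S\N)/N)\N
      [5,7] N   <
        [5,6] "found" : NP
        [6,7] "cat" : N\NP

YES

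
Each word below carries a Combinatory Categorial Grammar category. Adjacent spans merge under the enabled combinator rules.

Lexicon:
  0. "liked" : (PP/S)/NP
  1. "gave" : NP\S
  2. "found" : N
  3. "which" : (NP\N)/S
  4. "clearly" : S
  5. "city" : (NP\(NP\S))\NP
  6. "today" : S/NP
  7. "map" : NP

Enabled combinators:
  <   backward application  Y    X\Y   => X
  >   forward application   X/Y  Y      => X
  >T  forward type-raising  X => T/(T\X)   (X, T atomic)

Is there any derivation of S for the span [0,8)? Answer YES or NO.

NO

(PP/S)/NP NP\S N (NP\N)/S S (NP\(NP\S))\NP S/NP NP
CKY chart[0,8] = {N/(N\PP), NP/(NP\PP), PP, PP/(PP\PP), S/(S\PP)}; S ∉ chart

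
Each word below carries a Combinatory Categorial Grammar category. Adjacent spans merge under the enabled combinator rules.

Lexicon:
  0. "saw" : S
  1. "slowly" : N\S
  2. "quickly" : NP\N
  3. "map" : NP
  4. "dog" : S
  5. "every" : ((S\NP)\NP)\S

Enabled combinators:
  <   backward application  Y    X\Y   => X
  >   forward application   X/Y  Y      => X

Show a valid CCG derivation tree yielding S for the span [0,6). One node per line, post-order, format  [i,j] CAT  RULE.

[0,1] S  lex  "saw"
[1,2] N\S  lex  "slowly"
[0,2] N  <  k=1
[2,3] NP\N  lex  "quickly"
[0,3] NP  <  k=2
[3,4] NP  lex  "map"
[4,5] S  lex  "dog"
[5,6] ((S\NP)\NP)\S  lex  "every"
[4,6] (S\NP)\NP  <  k=5
[3,6] S\NP  <  k=4
[0,6] S  <  k=3

[0,6] S   <
  [0,3] NP   <
    [0,2] N   <
      [0,1] "saw" : S
      [1,2] "slowly" : N\S
    [2,3] "quickly" : NP\N
  [3,6] S\NP   <
    [3,4] "map" : NP
    [4,6] (S\NP)\NP   <
      [4,5] "dog" : S
      [5,6] "every" : ((S\NP)\NP)\S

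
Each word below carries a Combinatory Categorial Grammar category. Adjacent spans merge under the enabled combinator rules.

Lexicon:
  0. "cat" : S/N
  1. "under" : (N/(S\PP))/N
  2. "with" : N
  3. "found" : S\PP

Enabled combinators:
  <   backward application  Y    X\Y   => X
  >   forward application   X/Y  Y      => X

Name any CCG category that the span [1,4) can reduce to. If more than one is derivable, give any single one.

[0,4] S   >
  [0,1] "cat" : S/N
  [1,4] N   >
    [1,3] N/(S\PP)   >
      [1,2] "under" : (N/(S\PP))/N
      [2,3] "with" : N
    [3,4] "found" : S\PP

N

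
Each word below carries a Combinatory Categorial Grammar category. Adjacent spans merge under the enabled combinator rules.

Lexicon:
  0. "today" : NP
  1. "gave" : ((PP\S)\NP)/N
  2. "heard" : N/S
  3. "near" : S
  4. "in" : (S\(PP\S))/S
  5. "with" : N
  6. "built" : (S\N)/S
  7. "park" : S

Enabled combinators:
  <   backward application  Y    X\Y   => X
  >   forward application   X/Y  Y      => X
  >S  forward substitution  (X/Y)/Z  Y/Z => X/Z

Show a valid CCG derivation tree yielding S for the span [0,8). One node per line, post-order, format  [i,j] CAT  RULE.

[0,8] S   <
  [0,4] PP\S   <
    [0,1] "today" : NP
    [1,4] (PP\S)\NP   >
      [1,2] "gave" : ((PP\S)\NP)/N
      [2,4] N   >
        [2,3] "heard" : N/S
        [3,4] "near" : S
  [4,8] S\(PP\S)   >
    [4,5] "in" : (S\(PP\S))/S
    [5,8] S   <
      [5,6] "with" : N
      [6,8] S\N   >
        [6,7] "built" : (S\N)/S
        [7,8] "park" : S

[0,1] NP  lex  "today"
[1,2] ((PP\S)\NP)/N  lex  "gave"
[2,3] N/S  lex  "heard"
[3,4] S  lex  "near"
[2,4] N  >  k=3
[1,4] (PP\S)\NP  >  k=2
[0,4] PP\S  <  k=1
[4,5] (S\(PP\S))/S  lex  "in"
[5,6] N  lex  "with"
[6,7] (S\N)/S  lex  "built"
[7,8] S  lex  "park"
[6,8] S\N  >  k=7
[5,8] S  <  k=6
[4,8] S\(PP\S)  >  k=5
[0,8] S  <  k=4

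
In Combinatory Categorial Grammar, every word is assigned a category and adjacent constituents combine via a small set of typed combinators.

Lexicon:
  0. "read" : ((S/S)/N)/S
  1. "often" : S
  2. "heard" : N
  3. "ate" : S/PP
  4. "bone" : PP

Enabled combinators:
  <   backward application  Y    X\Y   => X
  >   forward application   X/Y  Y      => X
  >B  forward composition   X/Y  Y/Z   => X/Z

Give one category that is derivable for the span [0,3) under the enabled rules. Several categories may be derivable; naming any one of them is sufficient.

[0,5] S   >
  [0,4] S/PP   >B
    [0,3] S/S   >
      [0,2] (S/S)/N   >
        [0,1] "read" : ((S/S)/N)/S
        [1,2] "often" : S
      [2,3] "heard" : N
    [3,4] "ate" : S/PP
  [4,5] "bone" : PP

S/S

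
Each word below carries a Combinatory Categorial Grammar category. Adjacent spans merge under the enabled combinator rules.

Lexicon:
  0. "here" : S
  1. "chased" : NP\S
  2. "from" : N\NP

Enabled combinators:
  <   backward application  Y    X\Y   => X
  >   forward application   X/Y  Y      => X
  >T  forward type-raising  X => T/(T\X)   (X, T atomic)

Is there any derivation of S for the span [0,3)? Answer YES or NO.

NO

S NP\S N\NP
CKY chart[0,3] = {N, N/(N\N), NP/(NP\N), PP/(PP\N), S/(S\N)}; S ∉ chart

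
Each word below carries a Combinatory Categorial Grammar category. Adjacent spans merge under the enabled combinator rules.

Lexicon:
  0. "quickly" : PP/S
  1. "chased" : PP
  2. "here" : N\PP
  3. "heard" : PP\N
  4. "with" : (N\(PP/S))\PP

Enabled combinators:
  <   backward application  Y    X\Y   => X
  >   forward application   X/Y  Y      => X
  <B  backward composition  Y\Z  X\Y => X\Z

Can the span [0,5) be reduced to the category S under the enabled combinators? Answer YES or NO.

NO

PP/S PP N\PP PP\N (N\(PP/S))\PP
CKY chart[0,5] = {N}; S ∉ chart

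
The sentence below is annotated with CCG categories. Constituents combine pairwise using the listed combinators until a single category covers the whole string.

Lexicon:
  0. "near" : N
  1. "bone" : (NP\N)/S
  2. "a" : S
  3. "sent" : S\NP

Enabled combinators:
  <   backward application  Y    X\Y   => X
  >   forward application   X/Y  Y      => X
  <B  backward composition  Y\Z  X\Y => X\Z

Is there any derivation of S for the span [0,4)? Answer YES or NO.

YES

[0,4] S   <
  [0,3] NP   <
    [0,1] "near" : N
    [1,3] NP\N   >
      [1,2] "bone" : (NP\N)/S
      [2,3] "a" : S
  [3,4] "sent" : S\NP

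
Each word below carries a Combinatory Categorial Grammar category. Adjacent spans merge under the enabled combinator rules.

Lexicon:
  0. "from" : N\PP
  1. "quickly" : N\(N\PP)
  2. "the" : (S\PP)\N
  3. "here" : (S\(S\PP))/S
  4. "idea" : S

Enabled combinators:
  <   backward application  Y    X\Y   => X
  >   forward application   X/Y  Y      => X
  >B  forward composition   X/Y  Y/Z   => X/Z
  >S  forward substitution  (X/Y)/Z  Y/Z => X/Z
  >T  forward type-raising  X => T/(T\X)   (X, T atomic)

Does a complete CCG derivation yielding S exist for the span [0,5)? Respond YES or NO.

YES

[0,5] S   <
  [0,3] S\PP   <
    [0,2] N   <
      [0,1] "from" : N\PP
      [1,2] "quickly" : N\(N\PP)
    [2,3] "the" : (S\PP)\N
  [3,5] S\(S\PP)   >
    [3,4] "here" : (S\(S\PP))/S
    [4,5] "idea" : S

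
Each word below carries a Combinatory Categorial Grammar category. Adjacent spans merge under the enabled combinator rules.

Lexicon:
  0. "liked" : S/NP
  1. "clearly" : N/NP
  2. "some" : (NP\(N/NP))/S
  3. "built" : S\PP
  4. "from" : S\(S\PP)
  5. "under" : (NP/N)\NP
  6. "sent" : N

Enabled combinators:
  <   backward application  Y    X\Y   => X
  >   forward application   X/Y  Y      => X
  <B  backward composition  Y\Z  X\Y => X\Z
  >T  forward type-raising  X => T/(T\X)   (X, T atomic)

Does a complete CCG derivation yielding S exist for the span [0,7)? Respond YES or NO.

YES

[0,7] S   >
  [0,1] "liked" : S/NP
  [1,7] NP   >
    [1,6] NP/N   <
      [1,5] NP   <
        [1,2] "clearly" : N/NP
        [2,5] NP\(N/NP)   >
          [2,3] "some" : (NP\(N/NP))/S
          [3,5] S   <
            [3,4] "built" : S\PP
            [4,5] "from" : S\(S\PP)
      [5,6] "under" : (NP/N)\NP
    [6,7] "sent" : N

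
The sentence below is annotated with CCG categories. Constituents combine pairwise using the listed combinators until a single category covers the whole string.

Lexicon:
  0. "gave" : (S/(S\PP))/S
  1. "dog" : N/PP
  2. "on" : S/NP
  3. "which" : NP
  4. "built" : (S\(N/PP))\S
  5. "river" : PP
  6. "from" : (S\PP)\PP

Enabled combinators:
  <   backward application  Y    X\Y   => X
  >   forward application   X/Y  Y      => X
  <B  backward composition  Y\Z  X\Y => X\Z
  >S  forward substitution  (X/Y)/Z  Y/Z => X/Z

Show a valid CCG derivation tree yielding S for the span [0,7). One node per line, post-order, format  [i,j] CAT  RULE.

[0,1] (S/(S\PP))/S  lex  "gave"
[1,2] N/PP  lex  "dog"
[2,3] S/NP  lex  "on"
[3,4] NP  lex  "which"
[2,4] S  >  k=3
[4,5] (S\(N/PP))\S  lex  "built"
[2,5] S\(N/PP)  <  k=4
[1,5] S  <  k=2
[0,5] S/(S\PP)  >  k=1
[5,6] PP  lex  "river"
[6,7] (S\PP)\PP  lex  "from"
[5,7] S\PP  <  k=6
[0,7] S  >  k=5

[0,7] S   >
  [0,5] S/(S\PP)   >
    [0,1] "gave" : (S/(S\PP))/S
    [1,5] S   <
      [1,2] "dog" : N/PP
      [2,5] S\(N/PP)   <
        [2,4] S   >
          [2,3] "on" : S/NP
          [3,4] "which" : NP
        [4,5] "built" : (S\(N/PP))\S
  [5,7] S\PP   <
    [5,6] "river" : PP
    [6,7] "from" : (S\PP)\PP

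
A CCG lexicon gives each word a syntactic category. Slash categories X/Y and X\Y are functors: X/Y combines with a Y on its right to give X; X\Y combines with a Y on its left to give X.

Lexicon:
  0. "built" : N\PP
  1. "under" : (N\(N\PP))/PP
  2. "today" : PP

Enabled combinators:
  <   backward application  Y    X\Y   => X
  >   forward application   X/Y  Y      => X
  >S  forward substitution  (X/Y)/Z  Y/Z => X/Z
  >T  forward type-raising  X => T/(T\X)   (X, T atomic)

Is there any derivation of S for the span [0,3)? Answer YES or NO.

NO

N\PP (N\(N\PP))/PP PP
CKY chart[0,3] = {N, N/(N\N), NP/(NP\N), PP/(PP\N), S/(S\N)}; S ∉ chart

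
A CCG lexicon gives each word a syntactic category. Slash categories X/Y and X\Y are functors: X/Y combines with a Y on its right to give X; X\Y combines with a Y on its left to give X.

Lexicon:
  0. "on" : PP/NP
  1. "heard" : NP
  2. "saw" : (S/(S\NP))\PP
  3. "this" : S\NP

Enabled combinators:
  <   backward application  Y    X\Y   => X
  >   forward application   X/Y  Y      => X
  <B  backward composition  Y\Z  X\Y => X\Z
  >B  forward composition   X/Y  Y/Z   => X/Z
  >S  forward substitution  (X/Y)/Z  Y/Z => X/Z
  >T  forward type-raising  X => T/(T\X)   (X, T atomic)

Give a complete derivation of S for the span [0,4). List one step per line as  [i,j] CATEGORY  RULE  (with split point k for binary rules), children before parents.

[0,4] S   >
  [0,3] S/(S\NP)   <
    [0,2] PP   >
      [0,1] "on" : PP/NP
      [1,2] "heard" : NP
    [2,3] "saw" : (S/(S\NP))\PP
  [3,4] "this" : S\NP

[0,1] PP/NP  lex  "on"
[1,2] NP  lex  "heard"
[0,2] PP  >  k=1
[2,3] (S/(S\NP))\PP  lex  "saw"
[0,3] S/(S\NP)  <  k=2
[3,4] S\NP  lex  "this"
[0,4] S  >  k=3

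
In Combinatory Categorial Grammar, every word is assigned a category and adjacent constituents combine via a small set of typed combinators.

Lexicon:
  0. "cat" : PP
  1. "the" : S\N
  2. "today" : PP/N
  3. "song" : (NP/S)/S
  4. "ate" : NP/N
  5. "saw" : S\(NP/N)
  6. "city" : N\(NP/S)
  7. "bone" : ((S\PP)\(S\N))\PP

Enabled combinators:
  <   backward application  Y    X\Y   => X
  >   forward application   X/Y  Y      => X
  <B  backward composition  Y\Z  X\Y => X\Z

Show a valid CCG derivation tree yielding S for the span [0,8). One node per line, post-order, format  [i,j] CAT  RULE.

[0,8] S   <
  [0,1] "cat" : PP
  [1,8] S\PP   <
    [1,2] "the" : S\N
    [2,8] (S\PP)\(S\N)   <
      [2,7] PP   >
        [2,3] "today" : PP/N
        [3,7] N   <
          [3,6] NP/S   >
            [3,4] "song" : (NP/S)/S
            [4,6] S   <
              [4,5] "ate" : NP/N
              [5,6] "saw" : S\(NP/N)
          [6,7] "city" : N\(NP/S)
      [7,8] "bone" : ((S\PP)\(S\N))\PP

[0,1] PP  lex  "cat"
[1,2] S\N  lex  "the"
[2,3] PP/N  lex  "today"
[3,4] (NP/S)/S  lex  "song"
[4,5] NP/N  lex  "ate"
[5,6] S\(NP/N)  lex  "saw"
[4,6] S  <  k=5
[3,6] NP/S  >  k=4
[6,7] N\(NP/S)  lex  "city"
[3,7] N  <  k=6
[2,7] PP  >  k=3
[7,8] ((S\PP)\(S\N))\PP  lex  "bone"
[2,8] (S\PP)\(S\N)  <  k=7
[1,8] S\PP  <  k=2
[0,8] S  <  k=1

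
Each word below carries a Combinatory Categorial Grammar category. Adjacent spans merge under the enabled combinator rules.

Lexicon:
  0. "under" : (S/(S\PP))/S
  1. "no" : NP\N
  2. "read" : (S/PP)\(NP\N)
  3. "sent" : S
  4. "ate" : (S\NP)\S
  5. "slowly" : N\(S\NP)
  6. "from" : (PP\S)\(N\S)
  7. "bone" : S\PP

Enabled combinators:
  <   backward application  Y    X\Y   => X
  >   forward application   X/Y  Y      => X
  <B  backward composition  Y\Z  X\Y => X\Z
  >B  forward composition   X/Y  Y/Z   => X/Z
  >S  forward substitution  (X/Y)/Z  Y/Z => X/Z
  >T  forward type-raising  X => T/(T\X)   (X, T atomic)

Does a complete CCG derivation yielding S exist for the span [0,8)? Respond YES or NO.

YES

[0,8] S   >
  [0,7] S/(S\PP)   >
    [0,1] "under" : (S/(S\PP))/S
    [1,7] S   >
      [1,3] S/PP   <
        [1,2] "no" : NP\N
        [2,3] "read" : (S/PP)\(NP\N)
      [3,7] PP   <
        [3,4] "sent" : S
        [4,7] PP\S   <
          [4,6] N\S   <B
            [4,5] "ate" : (S\NP)\S
            [5,6] "slowly" : N\(S\NP)
          [6,7] "from" : (PP\S)\(N\S)
  [7,8] "bone" : S\PP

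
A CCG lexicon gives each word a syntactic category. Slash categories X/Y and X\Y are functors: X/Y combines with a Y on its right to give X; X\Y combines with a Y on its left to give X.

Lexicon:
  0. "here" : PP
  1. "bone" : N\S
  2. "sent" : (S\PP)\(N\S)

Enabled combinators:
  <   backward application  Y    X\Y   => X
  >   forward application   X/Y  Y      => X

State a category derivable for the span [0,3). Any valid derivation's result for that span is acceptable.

[0,3] S   <
  [0,1] "here" : PP
  [1,3] S\PP   <
    [1,2] "bone" : N\S
    [2,3] "sent" : (S\PP)\(N\S)

S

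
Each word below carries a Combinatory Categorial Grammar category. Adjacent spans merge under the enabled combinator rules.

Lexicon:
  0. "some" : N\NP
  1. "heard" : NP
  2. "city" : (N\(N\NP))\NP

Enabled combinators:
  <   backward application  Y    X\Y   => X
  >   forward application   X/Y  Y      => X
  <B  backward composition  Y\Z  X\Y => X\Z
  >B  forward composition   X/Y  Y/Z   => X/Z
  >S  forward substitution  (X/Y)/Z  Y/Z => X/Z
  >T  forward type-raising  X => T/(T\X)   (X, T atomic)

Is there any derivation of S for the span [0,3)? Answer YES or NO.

NO

N\NP NP (N\(N\NP))\NP
CKY chart[0,3] = {N, N/(N\N), NP/(NP\N), PP/(PP\N), S/(S\N)}; S ∉ chart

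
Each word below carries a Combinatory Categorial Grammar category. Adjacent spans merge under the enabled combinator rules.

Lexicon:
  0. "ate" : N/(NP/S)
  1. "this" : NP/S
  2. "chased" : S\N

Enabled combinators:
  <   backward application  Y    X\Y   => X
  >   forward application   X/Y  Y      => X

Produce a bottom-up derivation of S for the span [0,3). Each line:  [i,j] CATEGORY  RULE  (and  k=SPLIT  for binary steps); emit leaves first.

[0,3] S   <
  [0,2] N   >
    [0,1] "ate" : N/(NP/S)
    [1,2] "this" : NP/S
  [2,3] "chased" : S\N

[0,1] N/(NP/S)  lex  "ate"
[1,2] NP/S  lex  "this"
[0,2] N  >  k=1
[2,3] S\N  lex  "chased"
[0,3] S  <  k=2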